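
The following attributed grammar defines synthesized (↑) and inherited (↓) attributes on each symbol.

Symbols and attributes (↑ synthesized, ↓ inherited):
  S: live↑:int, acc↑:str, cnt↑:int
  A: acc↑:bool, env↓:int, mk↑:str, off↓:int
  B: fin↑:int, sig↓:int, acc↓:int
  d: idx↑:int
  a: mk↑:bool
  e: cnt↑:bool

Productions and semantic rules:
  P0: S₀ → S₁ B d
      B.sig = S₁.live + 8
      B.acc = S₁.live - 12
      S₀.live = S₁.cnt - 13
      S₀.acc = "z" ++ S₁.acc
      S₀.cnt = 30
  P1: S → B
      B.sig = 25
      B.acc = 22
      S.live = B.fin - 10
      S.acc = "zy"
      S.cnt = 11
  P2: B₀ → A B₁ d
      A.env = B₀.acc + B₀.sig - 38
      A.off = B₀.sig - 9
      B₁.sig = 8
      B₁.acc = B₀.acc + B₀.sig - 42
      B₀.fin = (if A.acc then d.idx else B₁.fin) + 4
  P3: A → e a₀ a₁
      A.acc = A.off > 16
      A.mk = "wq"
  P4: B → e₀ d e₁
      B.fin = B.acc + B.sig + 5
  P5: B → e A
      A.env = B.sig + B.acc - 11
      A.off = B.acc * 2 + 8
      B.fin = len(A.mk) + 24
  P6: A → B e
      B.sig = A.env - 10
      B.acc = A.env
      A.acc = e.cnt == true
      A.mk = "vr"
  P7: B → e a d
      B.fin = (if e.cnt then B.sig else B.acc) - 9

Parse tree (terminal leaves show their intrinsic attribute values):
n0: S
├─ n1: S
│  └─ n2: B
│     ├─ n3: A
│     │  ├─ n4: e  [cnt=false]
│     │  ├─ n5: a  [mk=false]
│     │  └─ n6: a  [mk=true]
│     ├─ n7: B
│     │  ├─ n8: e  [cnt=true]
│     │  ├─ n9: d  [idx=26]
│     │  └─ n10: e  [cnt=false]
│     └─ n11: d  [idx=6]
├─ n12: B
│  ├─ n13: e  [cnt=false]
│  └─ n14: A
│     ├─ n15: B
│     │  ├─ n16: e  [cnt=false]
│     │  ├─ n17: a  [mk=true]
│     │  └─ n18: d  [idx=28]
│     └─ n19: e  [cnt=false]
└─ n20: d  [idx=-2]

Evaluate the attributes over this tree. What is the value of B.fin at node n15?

1. n2.sig = 25  [25]
2. n2.acc = 22  [22]
3. n3.env = 9  [B₀.acc + B₀.sig - 38]
4. n3.off = 16  [B₀.sig - 9]
5. n4.cnt = false  [terminal]
6. n5.mk = false  [terminal]
7. n6.mk = true  [terminal]
8. n3.acc = false  [A.off > 16]
9. n3.mk = "wq"  ["wq"]
10. n7.sig = 8  [8]
11. n7.acc = 5  [B₀.acc + B₀.sig - 42]
12. n8.cnt = true  [terminal]
13. n9.idx = 26  [terminal]
14. n10.cnt = false  [terminal]
15. n7.fin = 18  [B.acc + B.sig + 5]
16. n11.idx = 6  [terminal]
17. n2.fin = 22  [(if A.acc then d.idx else B₁.fin) + 4]
18. n1.live = 12  [B.fin - 10]
19. n1.acc = "zy"  ["zy"]
20. n1.cnt = 11  [11]
21. n12.sig = 20  [S₁.live + 8]
22. n12.acc = 0  [S₁.live - 12]
23. n13.cnt = false  [terminal]
24. n14.env = 9  [B.sig + B.acc - 11]
25. n14.off = 8  [B.acc * 2 + 8]
26. n15.sig = -1  [A.env - 10]
27. n15.acc = 9  [A.env]
28. n16.cnt = false  [terminal]
29. n17.mk = true  [terminal]
30. n18.idx = 28  [terminal]
31. n15.fin = 0  [(if e.cnt then B.sig else B.acc) - 9]
32. n19.cnt = false  [terminal]
33. n14.acc = false  [e.cnt == true]
34. n14.mk = "vr"  ["vr"]
35. n12.fin = 26  [len(A.mk) + 24]
36. n20.idx = -2  [terminal]
37. n0.live = -2  [S₁.cnt - 13]
38. n0.acc = "zzy"  ["z" ++ S₁.acc]
39. n0.cnt = 30  [30]

0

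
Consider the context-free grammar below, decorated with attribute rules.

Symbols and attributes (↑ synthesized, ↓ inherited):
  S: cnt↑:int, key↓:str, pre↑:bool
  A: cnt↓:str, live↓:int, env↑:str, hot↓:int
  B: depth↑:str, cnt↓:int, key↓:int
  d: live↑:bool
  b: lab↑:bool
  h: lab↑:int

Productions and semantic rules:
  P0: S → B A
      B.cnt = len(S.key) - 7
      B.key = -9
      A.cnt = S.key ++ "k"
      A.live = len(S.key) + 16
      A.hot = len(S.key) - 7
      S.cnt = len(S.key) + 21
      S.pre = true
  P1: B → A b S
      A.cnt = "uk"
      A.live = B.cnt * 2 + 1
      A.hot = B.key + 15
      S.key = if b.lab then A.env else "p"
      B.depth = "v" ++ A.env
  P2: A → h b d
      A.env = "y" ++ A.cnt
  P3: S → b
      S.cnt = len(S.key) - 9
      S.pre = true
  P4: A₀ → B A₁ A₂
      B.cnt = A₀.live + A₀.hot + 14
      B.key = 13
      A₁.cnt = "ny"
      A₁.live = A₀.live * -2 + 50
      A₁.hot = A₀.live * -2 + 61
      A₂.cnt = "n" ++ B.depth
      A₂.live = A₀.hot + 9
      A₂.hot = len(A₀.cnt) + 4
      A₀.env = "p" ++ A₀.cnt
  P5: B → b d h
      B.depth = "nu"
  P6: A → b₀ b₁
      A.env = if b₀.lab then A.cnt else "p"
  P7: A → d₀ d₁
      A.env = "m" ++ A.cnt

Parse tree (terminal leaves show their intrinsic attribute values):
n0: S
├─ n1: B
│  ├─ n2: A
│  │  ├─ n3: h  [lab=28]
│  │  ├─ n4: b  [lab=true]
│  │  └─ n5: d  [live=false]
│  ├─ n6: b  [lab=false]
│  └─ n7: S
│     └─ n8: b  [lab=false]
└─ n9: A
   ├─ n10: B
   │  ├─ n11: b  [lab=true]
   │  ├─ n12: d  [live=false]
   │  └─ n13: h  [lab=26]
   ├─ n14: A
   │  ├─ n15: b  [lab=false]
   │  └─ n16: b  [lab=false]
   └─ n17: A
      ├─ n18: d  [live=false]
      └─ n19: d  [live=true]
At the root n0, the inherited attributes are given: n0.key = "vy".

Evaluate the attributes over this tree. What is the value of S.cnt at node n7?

-8

1. n0.key = "vy"  [given at root]
2. n1.cnt = -5  [len(S.key) - 7]
3. n1.key = -9  [-9]
4. n2.cnt = "uk"  ["uk"]
5. n2.live = -9  [B.cnt * 2 + 1]
6. n2.hot = 6  [B.key + 15]
7. n3.lab = 28  [terminal]
8. n4.lab = true  [terminal]
9. n5.live = false  [terminal]
10. n2.env = "yuk"  ["y" ++ A.cnt]
11. n6.lab = false  [terminal]
12. n7.key = "p"  [if b.lab then A.env else "p"]
13. n8.lab = false  [terminal]
14. n7.cnt = -8  [len(S.key) - 9]
15. n7.pre = true  [true]
16. n1.depth = "vyuk"  ["v" ++ A.env]
17. n9.cnt = "vyk"  [S.key ++ "k"]
18. n9.live = 18  [len(S.key) + 16]
19. n9.hot = -5  [len(S.key) - 7]
20. n10.cnt = 27  [A₀.live + A₀.hot + 14]
21. n10.key = 13  [13]
22. n11.lab = true  [terminal]
23. n12.live = false  [terminal]
24. n13.lab = 26  [terminal]
25. n10.depth = "nu"  ["nu"]
26. n14.cnt = "ny"  ["ny"]
27. n14.live = 14  [A₀.live * -2 + 50]
28. n14.hot = 25  [A₀.live * -2 + 61]
29. n15.lab = false  [terminal]
30. n16.lab = false  [terminal]
31. n14.env = "p"  [if b₀.lab then A.cnt else "p"]
32. n17.cnt = "nnu"  ["n" ++ B.depth]
33. n17.live = 4  [A₀.hot + 9]
34. n17.hot = 7  [len(A₀.cnt) + 4]
35. n18.live = false  [terminal]
36. n19.live = true  [terminal]
37. n17.env = "mnnu"  ["m" ++ A.cnt]
38. n9.env = "pvyk"  ["p" ++ A₀.cnt]
39. n0.cnt = 23  [len(S.key) + 21]
40. n0.pre = true  [true]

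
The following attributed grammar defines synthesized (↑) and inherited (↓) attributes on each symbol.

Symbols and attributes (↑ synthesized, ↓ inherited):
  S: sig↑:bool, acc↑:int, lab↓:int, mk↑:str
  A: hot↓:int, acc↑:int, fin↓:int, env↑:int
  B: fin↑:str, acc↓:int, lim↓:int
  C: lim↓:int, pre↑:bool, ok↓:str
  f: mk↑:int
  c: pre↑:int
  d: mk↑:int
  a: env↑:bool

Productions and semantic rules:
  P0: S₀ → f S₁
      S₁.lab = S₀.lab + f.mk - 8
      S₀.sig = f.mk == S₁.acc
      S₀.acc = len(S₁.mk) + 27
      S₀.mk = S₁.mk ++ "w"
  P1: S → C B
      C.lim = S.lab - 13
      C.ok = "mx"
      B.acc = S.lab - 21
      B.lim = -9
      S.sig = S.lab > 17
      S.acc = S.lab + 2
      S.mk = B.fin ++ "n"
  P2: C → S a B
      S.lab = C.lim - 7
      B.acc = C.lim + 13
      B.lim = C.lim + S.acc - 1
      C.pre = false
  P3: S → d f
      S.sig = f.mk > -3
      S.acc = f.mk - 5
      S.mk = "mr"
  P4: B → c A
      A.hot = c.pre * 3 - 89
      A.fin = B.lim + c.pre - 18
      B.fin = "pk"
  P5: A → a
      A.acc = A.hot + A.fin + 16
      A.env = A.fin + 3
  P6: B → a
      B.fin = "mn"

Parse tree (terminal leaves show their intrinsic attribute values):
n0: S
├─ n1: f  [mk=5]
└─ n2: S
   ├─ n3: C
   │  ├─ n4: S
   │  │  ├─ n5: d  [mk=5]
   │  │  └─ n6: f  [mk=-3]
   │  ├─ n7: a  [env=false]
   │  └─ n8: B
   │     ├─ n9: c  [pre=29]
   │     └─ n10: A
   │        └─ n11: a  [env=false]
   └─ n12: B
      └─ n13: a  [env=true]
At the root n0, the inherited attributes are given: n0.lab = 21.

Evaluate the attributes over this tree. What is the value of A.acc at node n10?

21

1. n0.lab = 21  [given at root]
2. n1.mk = 5  [terminal]
3. n2.lab = 18  [S₀.lab + f.mk - 8]
4. n3.lim = 5  [S.lab - 13]
5. n3.ok = "mx"  ["mx"]
6. n4.lab = -2  [C.lim - 7]
7. n5.mk = 5  [terminal]
8. n6.mk = -3  [terminal]
9. n4.sig = false  [f.mk > -3]
10. n4.acc = -8  [f.mk - 5]
11. n4.mk = "mr"  ["mr"]
12. n7.env = false  [terminal]
13. n8.acc = 18  [C.lim + 13]
14. n8.lim = -4  [C.lim + S.acc - 1]
15. n9.pre = 29  [terminal]
16. n10.hot = -2  [c.pre * 3 - 89]
17. n10.fin = 7  [B.lim + c.pre - 18]
18. n11.env = false  [terminal]
19. n10.acc = 21  [A.hot + A.fin + 16]
20. n10.env = 10  [A.fin + 3]
21. n8.fin = "pk"  ["pk"]
22. n3.pre = false  [false]
23. n12.acc = -3  [S.lab - 21]
24. n12.lim = -9  [-9]
25. n13.env = true  [terminal]
26. n12.fin = "mn"  ["mn"]
27. n2.sig = true  [S.lab > 17]
28. n2.acc = 20  [S.lab + 2]
29. n2.mk = "mnn"  [B.fin ++ "n"]
30. n0.sig = false  [f.mk == S₁.acc]
31. n0.acc = 30  [len(S₁.mk) + 27]
32. n0.mk = "mnnw"  [S₁.mk ++ "w"]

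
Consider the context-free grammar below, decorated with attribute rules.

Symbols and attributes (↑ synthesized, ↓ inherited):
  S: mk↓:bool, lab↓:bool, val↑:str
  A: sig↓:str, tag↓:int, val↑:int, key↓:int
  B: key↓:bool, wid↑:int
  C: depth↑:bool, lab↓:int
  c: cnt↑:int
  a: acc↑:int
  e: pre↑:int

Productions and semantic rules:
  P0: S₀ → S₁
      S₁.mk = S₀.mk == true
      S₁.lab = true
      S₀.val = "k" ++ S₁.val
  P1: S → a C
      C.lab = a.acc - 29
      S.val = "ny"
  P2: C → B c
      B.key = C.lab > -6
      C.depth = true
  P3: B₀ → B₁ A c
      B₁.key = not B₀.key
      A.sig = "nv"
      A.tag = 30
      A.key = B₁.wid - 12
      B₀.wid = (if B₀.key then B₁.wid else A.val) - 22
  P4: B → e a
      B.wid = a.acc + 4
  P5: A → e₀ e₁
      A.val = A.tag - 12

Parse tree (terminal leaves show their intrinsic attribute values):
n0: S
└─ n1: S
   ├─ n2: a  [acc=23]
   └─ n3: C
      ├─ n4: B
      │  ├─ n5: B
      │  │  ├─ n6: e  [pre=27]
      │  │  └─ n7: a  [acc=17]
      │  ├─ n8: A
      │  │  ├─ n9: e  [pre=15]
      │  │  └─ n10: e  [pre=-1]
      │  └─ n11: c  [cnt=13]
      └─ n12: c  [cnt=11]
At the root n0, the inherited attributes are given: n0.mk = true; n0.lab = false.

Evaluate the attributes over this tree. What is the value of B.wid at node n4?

1. n0.mk = true  [given at root]
2. n0.lab = false  [given at root]
3. n1.mk = true  [S₀.mk == true]
4. n1.lab = true  [true]
5. n2.acc = 23  [terminal]
6. n3.lab = -6  [a.acc - 29]
7. n4.key = false  [C.lab > -6]
8. n5.key = true  [not B₀.key]
9. n6.pre = 27  [terminal]
10. n7.acc = 17  [terminal]
11. n5.wid = 21  [a.acc + 4]
12. n8.sig = "nv"  ["nv"]
13. n8.tag = 30  [30]
14. n8.key = 9  [B₁.wid - 12]
15. n9.pre = 15  [terminal]
16. n10.pre = -1  [terminal]
17. n8.val = 18  [A.tag - 12]
18. n11.cnt = 13  [terminal]
19. n4.wid = -4  [(if B₀.key then B₁.wid else A.val) - 22]
20. n12.cnt = 11  [terminal]
21. n3.depth = true  [true]
22. n1.val = "ny"  ["ny"]
23. n0.val = "kny"  ["k" ++ S₁.val]

-4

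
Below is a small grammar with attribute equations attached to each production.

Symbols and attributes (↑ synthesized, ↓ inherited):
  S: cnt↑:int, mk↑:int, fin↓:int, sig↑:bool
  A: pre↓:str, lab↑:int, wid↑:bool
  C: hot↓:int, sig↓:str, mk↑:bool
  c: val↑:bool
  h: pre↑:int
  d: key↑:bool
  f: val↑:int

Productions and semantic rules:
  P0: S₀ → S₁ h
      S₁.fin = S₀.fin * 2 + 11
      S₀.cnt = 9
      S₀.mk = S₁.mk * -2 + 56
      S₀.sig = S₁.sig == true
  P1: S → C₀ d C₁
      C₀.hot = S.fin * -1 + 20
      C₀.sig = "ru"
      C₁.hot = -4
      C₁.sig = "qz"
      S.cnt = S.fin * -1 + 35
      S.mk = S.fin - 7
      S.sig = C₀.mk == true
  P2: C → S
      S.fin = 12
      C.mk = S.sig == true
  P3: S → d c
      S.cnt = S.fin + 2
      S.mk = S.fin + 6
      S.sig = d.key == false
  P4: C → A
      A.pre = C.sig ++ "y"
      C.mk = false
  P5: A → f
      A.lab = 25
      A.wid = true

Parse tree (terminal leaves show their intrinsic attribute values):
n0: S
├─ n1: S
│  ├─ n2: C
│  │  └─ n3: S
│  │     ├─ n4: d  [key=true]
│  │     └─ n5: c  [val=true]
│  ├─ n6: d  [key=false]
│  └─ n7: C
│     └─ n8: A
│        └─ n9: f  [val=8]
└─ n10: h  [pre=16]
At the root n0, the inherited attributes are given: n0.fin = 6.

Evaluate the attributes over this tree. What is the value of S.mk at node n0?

24

1. n0.fin = 6  [given at root]
2. n1.fin = 23  [S₀.fin * 2 + 11]
3. n2.hot = -3  [S.fin * -1 + 20]
4. n2.sig = "ru"  ["ru"]
5. n3.fin = 12  [12]
6. n4.key = true  [terminal]
7. n5.val = true  [terminal]
8. n3.cnt = 14  [S.fin + 2]
9. n3.mk = 18  [S.fin + 6]
10. n3.sig = false  [d.key == false]
11. n2.mk = false  [S.sig == true]
12. n6.key = false  [terminal]
13. n7.hot = -4  [-4]
14. n7.sig = "qz"  ["qz"]
15. n8.pre = "qzy"  [C.sig ++ "y"]
16. n9.val = 8  [terminal]
17. n8.lab = 25  [25]
18. n8.wid = true  [true]
19. n7.mk = false  [false]
20. n1.cnt = 12  [S.fin * -1 + 35]
21. n1.mk = 16  [S.fin - 7]
22. n1.sig = false  [C₀.mk == true]
23. n10.pre = 16  [terminal]
24. n0.cnt = 9  [9]
25. n0.mk = 24  [S₁.mk * -2 + 56]
26. n0.sig = false  [S₁.sig == true]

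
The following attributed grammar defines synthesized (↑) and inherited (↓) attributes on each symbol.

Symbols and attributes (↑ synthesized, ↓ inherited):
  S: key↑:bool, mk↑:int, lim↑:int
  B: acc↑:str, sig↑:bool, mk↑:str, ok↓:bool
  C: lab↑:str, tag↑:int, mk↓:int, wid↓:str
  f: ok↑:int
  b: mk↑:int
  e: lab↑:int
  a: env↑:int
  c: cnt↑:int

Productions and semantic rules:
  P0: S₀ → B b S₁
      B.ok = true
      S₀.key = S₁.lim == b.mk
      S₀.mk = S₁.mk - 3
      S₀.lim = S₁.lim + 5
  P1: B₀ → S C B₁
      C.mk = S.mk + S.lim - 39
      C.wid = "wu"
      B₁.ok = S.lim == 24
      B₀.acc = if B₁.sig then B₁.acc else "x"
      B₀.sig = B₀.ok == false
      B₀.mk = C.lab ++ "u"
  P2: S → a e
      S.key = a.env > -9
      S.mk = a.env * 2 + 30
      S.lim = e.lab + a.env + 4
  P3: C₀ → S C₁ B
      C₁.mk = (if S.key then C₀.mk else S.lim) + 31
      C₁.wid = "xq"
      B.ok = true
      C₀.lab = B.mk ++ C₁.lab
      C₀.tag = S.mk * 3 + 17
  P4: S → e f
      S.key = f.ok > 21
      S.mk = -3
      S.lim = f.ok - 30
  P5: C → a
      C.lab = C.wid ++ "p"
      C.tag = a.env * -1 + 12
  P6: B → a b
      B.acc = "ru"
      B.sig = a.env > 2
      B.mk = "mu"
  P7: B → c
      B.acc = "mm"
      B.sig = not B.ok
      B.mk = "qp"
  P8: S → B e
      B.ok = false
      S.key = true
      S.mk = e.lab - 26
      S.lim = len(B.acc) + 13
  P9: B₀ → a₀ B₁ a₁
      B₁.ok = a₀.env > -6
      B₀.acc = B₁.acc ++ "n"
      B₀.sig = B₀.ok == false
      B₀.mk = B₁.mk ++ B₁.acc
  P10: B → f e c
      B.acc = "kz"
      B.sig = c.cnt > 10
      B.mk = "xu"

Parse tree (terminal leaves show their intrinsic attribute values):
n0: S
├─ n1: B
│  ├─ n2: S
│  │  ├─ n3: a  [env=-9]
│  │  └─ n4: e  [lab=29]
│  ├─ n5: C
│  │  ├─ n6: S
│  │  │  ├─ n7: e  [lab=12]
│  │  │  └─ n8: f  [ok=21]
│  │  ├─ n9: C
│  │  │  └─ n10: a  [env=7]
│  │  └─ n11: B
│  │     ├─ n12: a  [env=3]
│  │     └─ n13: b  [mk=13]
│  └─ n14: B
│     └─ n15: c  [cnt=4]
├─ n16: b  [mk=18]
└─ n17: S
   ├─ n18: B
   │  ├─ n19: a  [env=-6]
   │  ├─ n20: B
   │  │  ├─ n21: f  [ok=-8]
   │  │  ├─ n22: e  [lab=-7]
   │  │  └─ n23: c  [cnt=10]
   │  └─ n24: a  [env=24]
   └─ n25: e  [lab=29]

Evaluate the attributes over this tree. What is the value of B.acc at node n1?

1. n1.ok = true  [true]
2. n3.env = -9  [terminal]
3. n4.lab = 29  [terminal]
4. n2.key = false  [a.env > -9]
5. n2.mk = 12  [a.env * 2 + 30]
6. n2.lim = 24  [e.lab + a.env + 4]
7. n5.mk = -3  [S.mk + S.lim - 39]
8. n5.wid = "wu"  ["wu"]
9. n7.lab = 12  [terminal]
10. n8.ok = 21  [terminal]
11. n6.key = false  [f.ok > 21]
12. n6.mk = -3  [-3]
13. n6.lim = -9  [f.ok - 30]
14. n9.mk = 22  [(if S.key then C₀.mk else S.lim) + 31]
15. n9.wid = "xq"  ["xq"]
16. n10.env = 7  [terminal]
17. n9.lab = "xqp"  [C.wid ++ "p"]
18. n9.tag = 5  [a.env * -1 + 12]
19. n11.ok = true  [true]
20. n12.env = 3  [terminal]
21. n13.mk = 13  [terminal]
22. n11.acc = "ru"  ["ru"]
23. n11.sig = true  [a.env > 2]
24. n11.mk = "mu"  ["mu"]
25. n5.lab = "muxqp"  [B.mk ++ C₁.lab]
26. n5.tag = 8  [S.mk * 3 + 17]
27. n14.ok = true  [S.lim == 24]
28. n15.cnt = 4  [terminal]
29. n14.acc = "mm"  ["mm"]
30. n14.sig = false  [not B.ok]
31. n14.mk = "qp"  ["qp"]
32. n1.acc = "x"  [if B₁.sig then B₁.acc else "x"]
33. n1.sig = false  [B₀.ok == false]
34. n1.mk = "muxqpu"  [C.lab ++ "u"]
35. n16.mk = 18  [terminal]
36. n18.ok = false  [false]
37. n19.env = -6  [terminal]
38. n20.ok = false  [a₀.env > -6]
39. n21.ok = -8  [terminal]
40. n22.lab = -7  [terminal]
41. n23.cnt = 10  [terminal]
42. n20.acc = "kz"  ["kz"]
43. n20.sig = false  [c.cnt > 10]
44. n20.mk = "xu"  ["xu"]
45. n24.env = 24  [terminal]
46. n18.acc = "kzn"  [B₁.acc ++ "n"]
47. n18.sig = true  [B₀.ok == false]
48. n18.mk = "xukz"  [B₁.mk ++ B₁.acc]
49. n25.lab = 29  [terminal]
50. n17.key = true  [true]
51. n17.mk = 3  [e.lab - 26]
52. n17.lim = 16  [len(B.acc) + 13]
53. n0.key = false  [S₁.lim == b.mk]
54. n0.mk = 0  [S₁.mk - 3]
55. n0.lim = 21  [S₁.lim + 5]

"x"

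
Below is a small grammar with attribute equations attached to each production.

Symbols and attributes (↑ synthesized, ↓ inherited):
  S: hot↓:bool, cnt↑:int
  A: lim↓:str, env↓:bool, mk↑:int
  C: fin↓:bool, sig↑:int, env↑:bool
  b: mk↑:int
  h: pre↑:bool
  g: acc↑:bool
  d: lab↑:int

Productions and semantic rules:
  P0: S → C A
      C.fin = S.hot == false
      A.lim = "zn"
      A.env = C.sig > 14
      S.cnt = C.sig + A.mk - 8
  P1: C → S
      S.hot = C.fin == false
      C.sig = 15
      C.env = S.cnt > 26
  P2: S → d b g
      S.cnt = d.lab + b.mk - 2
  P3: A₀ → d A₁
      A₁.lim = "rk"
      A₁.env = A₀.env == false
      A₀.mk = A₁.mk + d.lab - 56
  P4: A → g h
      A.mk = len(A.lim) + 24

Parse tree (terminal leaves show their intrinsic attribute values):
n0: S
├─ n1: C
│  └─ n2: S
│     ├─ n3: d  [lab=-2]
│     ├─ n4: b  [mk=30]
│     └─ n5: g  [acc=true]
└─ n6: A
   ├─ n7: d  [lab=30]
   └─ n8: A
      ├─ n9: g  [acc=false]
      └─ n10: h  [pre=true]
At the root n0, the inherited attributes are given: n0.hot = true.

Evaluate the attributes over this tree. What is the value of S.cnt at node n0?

7

1. n0.hot = true  [given at root]
2. n1.fin = false  [S.hot == false]
3. n2.hot = true  [C.fin == false]
4. n3.lab = -2  [terminal]
5. n4.mk = 30  [terminal]
6. n5.acc = true  [terminal]
7. n2.cnt = 26  [d.lab + b.mk - 2]
8. n1.sig = 15  [15]
9. n1.env = false  [S.cnt > 26]
10. n6.lim = "zn"  ["zn"]
11. n6.env = true  [C.sig > 14]
12. n7.lab = 30  [terminal]
13. n8.lim = "rk"  ["rk"]
14. n8.env = false  [A₀.env == false]
15. n9.acc = false  [terminal]
16. n10.pre = true  [terminal]
17. n8.mk = 26  [len(A.lim) + 24]
18. n6.mk = 0  [A₁.mk + d.lab - 56]
19. n0.cnt = 7  [C.sig + A.mk - 8]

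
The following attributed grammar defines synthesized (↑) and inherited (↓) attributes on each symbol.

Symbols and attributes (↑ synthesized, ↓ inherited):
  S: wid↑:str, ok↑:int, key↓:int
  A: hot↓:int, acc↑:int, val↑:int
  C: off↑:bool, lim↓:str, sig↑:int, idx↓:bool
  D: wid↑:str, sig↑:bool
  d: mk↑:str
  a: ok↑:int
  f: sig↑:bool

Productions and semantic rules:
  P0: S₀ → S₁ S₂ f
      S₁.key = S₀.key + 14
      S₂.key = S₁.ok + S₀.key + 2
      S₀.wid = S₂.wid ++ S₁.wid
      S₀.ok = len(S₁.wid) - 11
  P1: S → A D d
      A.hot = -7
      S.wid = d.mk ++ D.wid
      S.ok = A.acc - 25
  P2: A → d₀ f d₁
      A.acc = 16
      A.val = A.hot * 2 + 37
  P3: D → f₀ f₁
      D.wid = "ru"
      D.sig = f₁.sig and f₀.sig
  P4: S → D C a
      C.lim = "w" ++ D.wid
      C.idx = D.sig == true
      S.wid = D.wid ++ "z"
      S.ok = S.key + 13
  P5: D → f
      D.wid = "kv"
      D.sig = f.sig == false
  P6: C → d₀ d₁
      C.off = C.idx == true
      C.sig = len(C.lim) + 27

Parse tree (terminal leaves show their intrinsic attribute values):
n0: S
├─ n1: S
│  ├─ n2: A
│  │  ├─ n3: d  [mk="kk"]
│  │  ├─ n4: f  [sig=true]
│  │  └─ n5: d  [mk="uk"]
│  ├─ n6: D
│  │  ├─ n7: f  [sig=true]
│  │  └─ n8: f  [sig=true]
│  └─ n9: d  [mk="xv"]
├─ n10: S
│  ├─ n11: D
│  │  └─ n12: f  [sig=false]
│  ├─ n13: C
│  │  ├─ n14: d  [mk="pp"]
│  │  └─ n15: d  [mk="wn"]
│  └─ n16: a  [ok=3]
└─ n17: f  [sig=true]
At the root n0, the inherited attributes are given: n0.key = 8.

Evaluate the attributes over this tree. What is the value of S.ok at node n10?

1. n0.key = 8  [given at root]
2. n1.key = 22  [S₀.key + 14]
3. n2.hot = -7  [-7]
4. n3.mk = "kk"  [terminal]
5. n4.sig = true  [terminal]
6. n5.mk = "uk"  [terminal]
7. n2.acc = 16  [16]
8. n2.val = 23  [A.hot * 2 + 37]
9. n7.sig = true  [terminal]
10. n8.sig = true  [terminal]
11. n6.wid = "ru"  ["ru"]
12. n6.sig = true  [f₁.sig and f₀.sig]
13. n9.mk = "xv"  [terminal]
14. n1.wid = "xvru"  [d.mk ++ D.wid]
15. n1.ok = -9  [A.acc - 25]
16. n10.key = 1  [S₁.ok + S₀.key + 2]
17. n12.sig = false  [terminal]
18. n11.wid = "kv"  ["kv"]
19. n11.sig = true  [f.sig == false]
20. n13.lim = "wkv"  ["w" ++ D.wid]
21. n13.idx = true  [D.sig == true]
22. n14.mk = "pp"  [terminal]
23. n15.mk = "wn"  [terminal]
24. n13.off = true  [C.idx == true]
25. n13.sig = 30  [len(C.lim) + 27]
26. n16.ok = 3  [terminal]
27. n10.wid = "kvz"  [D.wid ++ "z"]
28. n10.ok = 14  [S.key + 13]
29. n17.sig = true  [terminal]
30. n0.wid = "kvzxvru"  [S₂.wid ++ S₁.wid]
31. n0.ok = -7  [len(S₁.wid) - 11]

14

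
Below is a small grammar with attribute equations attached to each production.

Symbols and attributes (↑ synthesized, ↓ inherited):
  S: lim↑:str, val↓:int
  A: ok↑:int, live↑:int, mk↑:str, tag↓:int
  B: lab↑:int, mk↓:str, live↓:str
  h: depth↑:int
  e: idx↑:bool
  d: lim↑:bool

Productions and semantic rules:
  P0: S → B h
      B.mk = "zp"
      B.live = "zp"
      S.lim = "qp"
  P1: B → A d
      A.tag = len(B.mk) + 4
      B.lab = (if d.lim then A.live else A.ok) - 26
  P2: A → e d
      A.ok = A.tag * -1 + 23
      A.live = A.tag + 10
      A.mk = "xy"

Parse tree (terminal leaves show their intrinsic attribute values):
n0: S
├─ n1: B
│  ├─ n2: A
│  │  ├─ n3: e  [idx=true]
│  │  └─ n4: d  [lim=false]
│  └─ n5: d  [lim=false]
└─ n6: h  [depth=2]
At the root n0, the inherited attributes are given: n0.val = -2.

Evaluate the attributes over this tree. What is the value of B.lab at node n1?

-9

1. n0.val = -2  [given at root]
2. n1.mk = "zp"  ["zp"]
3. n1.live = "zp"  ["zp"]
4. n2.tag = 6  [len(B.mk) + 4]
5. n3.idx = true  [terminal]
6. n4.lim = false  [terminal]
7. n2.ok = 17  [A.tag * -1 + 23]
8. n2.live = 16  [A.tag + 10]
9. n2.mk = "xy"  ["xy"]
10. n5.lim = false  [terminal]
11. n1.lab = -9  [(if d.lim then A.live else A.ok) - 26]
12. n6.depth = 2  [terminal]
13. n0.lim = "qp"  ["qp"]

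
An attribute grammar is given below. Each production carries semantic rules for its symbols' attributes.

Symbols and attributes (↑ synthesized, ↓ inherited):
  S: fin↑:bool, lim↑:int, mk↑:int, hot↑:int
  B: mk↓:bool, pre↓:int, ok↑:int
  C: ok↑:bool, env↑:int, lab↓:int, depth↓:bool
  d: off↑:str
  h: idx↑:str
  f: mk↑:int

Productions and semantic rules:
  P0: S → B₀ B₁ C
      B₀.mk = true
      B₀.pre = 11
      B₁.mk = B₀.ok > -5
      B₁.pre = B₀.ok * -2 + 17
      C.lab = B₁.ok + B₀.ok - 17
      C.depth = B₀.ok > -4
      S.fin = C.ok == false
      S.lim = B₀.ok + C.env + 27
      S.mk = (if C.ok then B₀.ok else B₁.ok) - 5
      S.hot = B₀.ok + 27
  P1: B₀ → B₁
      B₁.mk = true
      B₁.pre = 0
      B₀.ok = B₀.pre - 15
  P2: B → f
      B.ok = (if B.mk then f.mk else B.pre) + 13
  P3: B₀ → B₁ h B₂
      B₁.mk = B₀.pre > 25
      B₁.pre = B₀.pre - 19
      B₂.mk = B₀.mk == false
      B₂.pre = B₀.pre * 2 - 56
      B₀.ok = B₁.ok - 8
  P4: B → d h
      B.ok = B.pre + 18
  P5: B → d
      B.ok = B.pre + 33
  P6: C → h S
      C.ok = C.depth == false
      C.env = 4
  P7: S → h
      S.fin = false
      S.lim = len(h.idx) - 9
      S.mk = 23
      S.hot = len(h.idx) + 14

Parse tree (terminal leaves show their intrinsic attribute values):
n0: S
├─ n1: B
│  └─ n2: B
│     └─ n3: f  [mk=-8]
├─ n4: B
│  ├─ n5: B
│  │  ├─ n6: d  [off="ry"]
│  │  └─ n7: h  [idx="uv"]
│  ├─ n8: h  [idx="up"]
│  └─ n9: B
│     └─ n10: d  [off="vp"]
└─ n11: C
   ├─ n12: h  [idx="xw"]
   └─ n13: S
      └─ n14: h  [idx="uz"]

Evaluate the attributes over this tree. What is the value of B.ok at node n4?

1. n1.mk = true  [true]
2. n1.pre = 11  [11]
3. n2.mk = true  [true]
4. n2.pre = 0  [0]
5. n3.mk = -8  [terminal]
6. n2.ok = 5  [(if B.mk then f.mk else B.pre) + 13]
7. n1.ok = -4  [B₀.pre - 15]
8. n4.mk = true  [B₀.ok > -5]
9. n4.pre = 25  [B₀.ok * -2 + 17]
10. n5.mk = false  [B₀.pre > 25]
11. n5.pre = 6  [B₀.pre - 19]
12. n6.off = "ry"  [terminal]
13. n7.idx = "uv"  [terminal]
14. n5.ok = 24  [B.pre + 18]
15. n8.idx = "up"  [terminal]
16. n9.mk = false  [B₀.mk == false]
17. n9.pre = -6  [B₀.pre * 2 - 56]
18. n10.off = "vp"  [terminal]
19. n9.ok = 27  [B.pre + 33]
20. n4.ok = 16  [B₁.ok - 8]
21. n11.lab = -5  [B₁.ok + B₀.ok - 17]
22. n11.depth = false  [B₀.ok > -4]
23. n12.idx = "xw"  [terminal]
24. n14.idx = "uz"  [terminal]
25. n13.fin = false  [false]
26. n13.lim = -7  [len(h.idx) - 9]
27. n13.mk = 23  [23]
28. n13.hot = 16  [len(h.idx) + 14]
29. n11.ok = true  [C.depth == false]
30. n11.env = 4  [4]
31. n0.fin = false  [C.ok == false]
32. n0.lim = 27  [B₀.ok + C.env + 27]
33. n0.mk = -9  [(if C.ok then B₀.ok else B₁.ok) - 5]
34. n0.hot = 23  [B₀.ok + 27]

16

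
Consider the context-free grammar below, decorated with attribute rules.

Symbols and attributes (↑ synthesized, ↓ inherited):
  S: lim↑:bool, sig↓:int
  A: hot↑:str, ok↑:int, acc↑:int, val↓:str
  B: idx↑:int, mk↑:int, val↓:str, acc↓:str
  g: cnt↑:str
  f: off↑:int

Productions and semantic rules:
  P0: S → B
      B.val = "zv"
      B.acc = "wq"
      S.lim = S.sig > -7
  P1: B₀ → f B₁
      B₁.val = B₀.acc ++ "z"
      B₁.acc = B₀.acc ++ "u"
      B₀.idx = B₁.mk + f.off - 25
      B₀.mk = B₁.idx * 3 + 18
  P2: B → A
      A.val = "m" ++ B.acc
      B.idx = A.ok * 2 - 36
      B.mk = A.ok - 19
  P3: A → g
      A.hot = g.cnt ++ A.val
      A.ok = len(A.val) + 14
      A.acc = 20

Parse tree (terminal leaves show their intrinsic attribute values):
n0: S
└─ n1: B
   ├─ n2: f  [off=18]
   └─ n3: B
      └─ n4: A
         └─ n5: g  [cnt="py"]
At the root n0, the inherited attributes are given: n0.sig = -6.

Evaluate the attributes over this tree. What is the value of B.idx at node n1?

1. n0.sig = -6  [given at root]
2. n1.val = "zv"  ["zv"]
3. n1.acc = "wq"  ["wq"]
4. n2.off = 18  [terminal]
5. n3.val = "wqz"  [B₀.acc ++ "z"]
6. n3.acc = "wqu"  [B₀.acc ++ "u"]
7. n4.val = "mwqu"  ["m" ++ B.acc]
8. n5.cnt = "py"  [terminal]
9. n4.hot = "pymwqu"  [g.cnt ++ A.val]
10. n4.ok = 18  [len(A.val) + 14]
11. n4.acc = 20  [20]
12. n3.idx = 0  [A.ok * 2 - 36]
13. n3.mk = -1  [A.ok - 19]
14. n1.idx = -8  [B₁.mk + f.off - 25]
15. n1.mk = 18  [B₁.idx * 3 + 18]
16. n0.lim = true  [S.sig > -7]

-8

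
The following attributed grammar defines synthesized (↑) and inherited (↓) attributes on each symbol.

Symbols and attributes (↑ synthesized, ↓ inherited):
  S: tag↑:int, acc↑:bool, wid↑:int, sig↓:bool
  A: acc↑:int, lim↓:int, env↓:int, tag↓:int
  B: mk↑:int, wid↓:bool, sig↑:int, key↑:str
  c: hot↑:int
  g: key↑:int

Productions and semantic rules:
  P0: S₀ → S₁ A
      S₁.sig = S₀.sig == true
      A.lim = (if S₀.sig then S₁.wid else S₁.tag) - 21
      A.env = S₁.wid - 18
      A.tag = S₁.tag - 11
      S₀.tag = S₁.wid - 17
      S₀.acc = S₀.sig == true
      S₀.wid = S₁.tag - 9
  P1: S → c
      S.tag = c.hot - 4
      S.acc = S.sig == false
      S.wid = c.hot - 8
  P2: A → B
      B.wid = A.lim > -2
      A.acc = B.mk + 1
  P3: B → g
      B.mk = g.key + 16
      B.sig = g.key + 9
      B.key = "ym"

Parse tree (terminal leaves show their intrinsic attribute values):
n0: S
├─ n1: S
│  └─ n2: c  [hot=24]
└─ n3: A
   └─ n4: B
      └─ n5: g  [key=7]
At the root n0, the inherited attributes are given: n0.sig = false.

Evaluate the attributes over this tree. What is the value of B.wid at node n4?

true

1. n0.sig = false  [given at root]
2. n1.sig = false  [S₀.sig == true]
3. n2.hot = 24  [terminal]
4. n1.tag = 20  [c.hot - 4]
5. n1.acc = true  [S.sig == false]
6. n1.wid = 16  [c.hot - 8]
7. n3.lim = -1  [(if S₀.sig then S₁.wid else S₁.tag) - 21]
8. n3.env = -2  [S₁.wid - 18]
9. n3.tag = 9  [S₁.tag - 11]
10. n4.wid = true  [A.lim > -2]
11. n5.key = 7  [terminal]
12. n4.mk = 23  [g.key + 16]
13. n4.sig = 16  [g.key + 9]
14. n4.key = "ym"  ["ym"]
15. n3.acc = 24  [B.mk + 1]
16. n0.tag = -1  [S₁.wid - 17]
17. n0.acc = false  [S₀.sig == true]
18. n0.wid = 11  [S₁.tag - 9]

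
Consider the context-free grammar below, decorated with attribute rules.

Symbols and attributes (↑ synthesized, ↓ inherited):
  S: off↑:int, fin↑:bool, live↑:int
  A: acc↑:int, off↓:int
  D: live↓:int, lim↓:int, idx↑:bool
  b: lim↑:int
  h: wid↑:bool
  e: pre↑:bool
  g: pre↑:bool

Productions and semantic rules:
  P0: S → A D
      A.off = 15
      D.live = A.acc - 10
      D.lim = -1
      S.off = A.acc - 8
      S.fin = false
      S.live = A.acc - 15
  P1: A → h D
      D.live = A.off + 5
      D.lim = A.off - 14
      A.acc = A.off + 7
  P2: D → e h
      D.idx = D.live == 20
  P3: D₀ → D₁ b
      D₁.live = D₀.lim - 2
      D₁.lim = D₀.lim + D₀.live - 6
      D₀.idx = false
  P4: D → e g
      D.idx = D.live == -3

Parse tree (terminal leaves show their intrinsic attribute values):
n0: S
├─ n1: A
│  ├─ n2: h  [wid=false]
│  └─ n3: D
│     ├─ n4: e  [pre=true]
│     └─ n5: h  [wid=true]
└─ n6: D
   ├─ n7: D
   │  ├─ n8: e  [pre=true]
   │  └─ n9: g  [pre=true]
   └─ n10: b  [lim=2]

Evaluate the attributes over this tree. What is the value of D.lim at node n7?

5

1. n1.off = 15  [15]
2. n2.wid = false  [terminal]
3. n3.live = 20  [A.off + 5]
4. n3.lim = 1  [A.off - 14]
5. n4.pre = true  [terminal]
6. n5.wid = true  [terminal]
7. n3.idx = true  [D.live == 20]
8. n1.acc = 22  [A.off + 7]
9. n6.live = 12  [A.acc - 10]
10. n6.lim = -1  [-1]
11. n7.live = -3  [D₀.lim - 2]
12. n7.lim = 5  [D₀.lim + D₀.live - 6]
13. n8.pre = true  [terminal]
14. n9.pre = true  [terminal]
15. n7.idx = true  [D.live == -3]
16. n10.lim = 2  [terminal]
17. n6.idx = false  [false]
18. n0.off = 14  [A.acc - 8]
19. n0.fin = false  [false]
20. n0.live = 7  [A.acc - 15]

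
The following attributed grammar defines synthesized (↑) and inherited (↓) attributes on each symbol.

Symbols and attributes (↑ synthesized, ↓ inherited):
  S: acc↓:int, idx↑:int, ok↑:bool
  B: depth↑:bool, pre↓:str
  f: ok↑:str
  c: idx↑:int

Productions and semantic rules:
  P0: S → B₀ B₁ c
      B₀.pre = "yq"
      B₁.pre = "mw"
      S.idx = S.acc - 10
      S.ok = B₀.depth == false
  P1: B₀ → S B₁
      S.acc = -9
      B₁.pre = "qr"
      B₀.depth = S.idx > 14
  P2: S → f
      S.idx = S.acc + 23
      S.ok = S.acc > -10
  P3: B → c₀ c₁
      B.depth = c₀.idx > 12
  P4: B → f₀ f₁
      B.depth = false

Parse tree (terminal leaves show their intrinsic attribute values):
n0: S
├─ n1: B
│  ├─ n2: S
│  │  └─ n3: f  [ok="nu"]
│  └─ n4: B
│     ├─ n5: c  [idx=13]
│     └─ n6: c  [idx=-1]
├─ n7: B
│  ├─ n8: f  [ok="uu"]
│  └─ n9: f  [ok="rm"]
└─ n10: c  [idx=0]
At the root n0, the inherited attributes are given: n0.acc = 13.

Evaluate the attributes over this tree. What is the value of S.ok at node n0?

true

1. n0.acc = 13  [given at root]
2. n1.pre = "yq"  ["yq"]
3. n2.acc = -9  [-9]
4. n3.ok = "nu"  [terminal]
5. n2.idx = 14  [S.acc + 23]
6. n2.ok = true  [S.acc > -10]
7. n4.pre = "qr"  ["qr"]
8. n5.idx = 13  [terminal]
9. n6.idx = -1  [terminal]
10. n4.depth = true  [c₀.idx > 12]
11. n1.depth = false  [S.idx > 14]
12. n7.pre = "mw"  ["mw"]
13. n8.ok = "uu"  [terminal]
14. n9.ok = "rm"  [terminal]
15. n7.depth = false  [false]
16. n10.idx = 0  [terminal]
17. n0.idx = 3  [S.acc - 10]
18. n0.ok = true  [B₀.depth == false]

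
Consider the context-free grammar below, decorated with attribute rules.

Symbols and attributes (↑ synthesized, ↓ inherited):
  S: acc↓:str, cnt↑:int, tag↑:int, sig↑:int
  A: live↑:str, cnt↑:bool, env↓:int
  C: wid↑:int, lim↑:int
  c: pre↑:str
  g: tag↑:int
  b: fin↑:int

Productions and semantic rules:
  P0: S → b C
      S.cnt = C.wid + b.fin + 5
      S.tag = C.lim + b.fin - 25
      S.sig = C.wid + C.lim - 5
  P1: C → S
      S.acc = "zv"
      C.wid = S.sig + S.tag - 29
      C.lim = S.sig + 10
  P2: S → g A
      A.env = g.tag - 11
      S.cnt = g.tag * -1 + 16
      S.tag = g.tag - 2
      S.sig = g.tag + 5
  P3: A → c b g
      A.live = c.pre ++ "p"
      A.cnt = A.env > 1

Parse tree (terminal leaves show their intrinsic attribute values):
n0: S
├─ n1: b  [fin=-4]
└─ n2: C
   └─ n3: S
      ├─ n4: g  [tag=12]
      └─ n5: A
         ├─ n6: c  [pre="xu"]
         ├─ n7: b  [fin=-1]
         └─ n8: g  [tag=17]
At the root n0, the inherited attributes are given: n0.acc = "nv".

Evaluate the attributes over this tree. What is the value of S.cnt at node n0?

1. n0.acc = "nv"  [given at root]
2. n1.fin = -4  [terminal]
3. n3.acc = "zv"  ["zv"]
4. n4.tag = 12  [terminal]
5. n5.env = 1  [g.tag - 11]
6. n6.pre = "xu"  [terminal]
7. n7.fin = -1  [terminal]
8. n8.tag = 17  [terminal]
9. n5.live = "xup"  [c.pre ++ "p"]
10. n5.cnt = false  [A.env > 1]
11. n3.cnt = 4  [g.tag * -1 + 16]
12. n3.tag = 10  [g.tag - 2]
13. n3.sig = 17  [g.tag + 5]
14. n2.wid = -2  [S.sig + S.tag - 29]
15. n2.lim = 27  [S.sig + 10]
16. n0.cnt = -1  [C.wid + b.fin + 5]
17. n0.tag = -2  [C.lim + b.fin - 25]
18. n0.sig = 20  [C.wid + C.lim - 5]

-1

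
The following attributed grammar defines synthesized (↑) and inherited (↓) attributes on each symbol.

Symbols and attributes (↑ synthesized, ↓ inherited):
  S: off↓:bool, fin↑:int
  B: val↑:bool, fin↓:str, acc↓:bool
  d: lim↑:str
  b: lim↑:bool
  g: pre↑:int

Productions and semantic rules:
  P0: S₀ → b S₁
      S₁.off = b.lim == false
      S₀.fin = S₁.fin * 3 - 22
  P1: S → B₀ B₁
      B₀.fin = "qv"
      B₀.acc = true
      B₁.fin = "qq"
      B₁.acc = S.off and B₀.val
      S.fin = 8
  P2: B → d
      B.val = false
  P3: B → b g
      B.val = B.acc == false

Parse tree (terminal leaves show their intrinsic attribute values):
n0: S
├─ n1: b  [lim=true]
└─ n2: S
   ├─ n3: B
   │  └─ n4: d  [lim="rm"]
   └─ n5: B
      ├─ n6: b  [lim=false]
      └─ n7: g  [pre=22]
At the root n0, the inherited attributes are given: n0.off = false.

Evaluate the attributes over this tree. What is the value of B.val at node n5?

1. n0.off = false  [given at root]
2. n1.lim = true  [terminal]
3. n2.off = false  [b.lim == false]
4. n3.fin = "qv"  ["qv"]
5. n3.acc = true  [true]
6. n4.lim = "rm"  [terminal]
7. n3.val = false  [false]
8. n5.fin = "qq"  ["qq"]
9. n5.acc = false  [S.off and B₀.val]
10. n6.lim = false  [terminal]
11. n7.pre = 22  [terminal]
12. n5.val = true  [B.acc == false]
13. n2.fin = 8  [8]
14. n0.fin = 2  [S₁.fin * 3 - 22]

true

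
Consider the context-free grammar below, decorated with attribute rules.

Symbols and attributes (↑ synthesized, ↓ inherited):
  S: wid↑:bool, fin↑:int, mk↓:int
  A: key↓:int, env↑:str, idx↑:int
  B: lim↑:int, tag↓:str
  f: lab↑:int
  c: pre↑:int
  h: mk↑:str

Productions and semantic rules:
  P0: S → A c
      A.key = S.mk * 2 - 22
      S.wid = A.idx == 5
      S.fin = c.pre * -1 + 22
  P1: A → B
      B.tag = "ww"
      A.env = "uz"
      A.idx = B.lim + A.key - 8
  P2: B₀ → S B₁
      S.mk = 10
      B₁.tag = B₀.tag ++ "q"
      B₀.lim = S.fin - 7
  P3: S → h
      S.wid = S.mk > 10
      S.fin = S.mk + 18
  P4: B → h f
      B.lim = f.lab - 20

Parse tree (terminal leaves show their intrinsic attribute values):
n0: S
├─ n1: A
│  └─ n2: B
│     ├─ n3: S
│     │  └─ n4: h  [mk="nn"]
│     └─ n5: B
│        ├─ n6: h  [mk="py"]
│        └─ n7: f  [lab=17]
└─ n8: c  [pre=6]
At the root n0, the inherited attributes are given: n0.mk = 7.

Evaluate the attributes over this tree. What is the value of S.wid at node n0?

true

1. n0.mk = 7  [given at root]
2. n1.key = -8  [S.mk * 2 - 22]
3. n2.tag = "ww"  ["ww"]
4. n3.mk = 10  [10]
5. n4.mk = "nn"  [terminal]
6. n3.wid = false  [S.mk > 10]
7. n3.fin = 28  [S.mk + 18]
8. n5.tag = "wwq"  [B₀.tag ++ "q"]
9. n6.mk = "py"  [terminal]
10. n7.lab = 17  [terminal]
11. n5.lim = -3  [f.lab - 20]
12. n2.lim = 21  [S.fin - 7]
13. n1.env = "uz"  ["uz"]
14. n1.idx = 5  [B.lim + A.key - 8]
15. n8.pre = 6  [terminal]
16. n0.wid = true  [A.idx == 5]
17. n0.fin = 16  [c.pre * -1 + 22]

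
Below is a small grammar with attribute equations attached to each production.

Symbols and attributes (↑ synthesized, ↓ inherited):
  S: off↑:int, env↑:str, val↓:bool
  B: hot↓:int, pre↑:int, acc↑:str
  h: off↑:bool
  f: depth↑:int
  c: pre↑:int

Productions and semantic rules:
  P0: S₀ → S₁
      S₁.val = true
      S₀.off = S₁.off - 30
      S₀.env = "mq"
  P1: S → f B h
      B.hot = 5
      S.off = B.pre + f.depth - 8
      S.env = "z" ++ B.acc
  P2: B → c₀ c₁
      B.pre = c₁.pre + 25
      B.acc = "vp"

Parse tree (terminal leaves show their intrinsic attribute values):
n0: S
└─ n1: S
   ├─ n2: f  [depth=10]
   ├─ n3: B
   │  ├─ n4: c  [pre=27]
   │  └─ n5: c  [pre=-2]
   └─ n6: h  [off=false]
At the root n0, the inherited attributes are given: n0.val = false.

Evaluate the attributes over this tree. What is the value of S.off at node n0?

-5

1. n0.val = false  [given at root]
2. n1.val = true  [true]
3. n2.depth = 10  [terminal]
4. n3.hot = 5  [5]
5. n4.pre = 27  [terminal]
6. n5.pre = -2  [terminal]
7. n3.pre = 23  [c₁.pre + 25]
8. n3.acc = "vp"  ["vp"]
9. n6.off = false  [terminal]
10. n1.off = 25  [B.pre + f.depth - 8]
11. n1.env = "zvp"  ["z" ++ B.acc]
12. n0.off = -5  [S₁.off - 30]
13. n0.env = "mq"  ["mq"]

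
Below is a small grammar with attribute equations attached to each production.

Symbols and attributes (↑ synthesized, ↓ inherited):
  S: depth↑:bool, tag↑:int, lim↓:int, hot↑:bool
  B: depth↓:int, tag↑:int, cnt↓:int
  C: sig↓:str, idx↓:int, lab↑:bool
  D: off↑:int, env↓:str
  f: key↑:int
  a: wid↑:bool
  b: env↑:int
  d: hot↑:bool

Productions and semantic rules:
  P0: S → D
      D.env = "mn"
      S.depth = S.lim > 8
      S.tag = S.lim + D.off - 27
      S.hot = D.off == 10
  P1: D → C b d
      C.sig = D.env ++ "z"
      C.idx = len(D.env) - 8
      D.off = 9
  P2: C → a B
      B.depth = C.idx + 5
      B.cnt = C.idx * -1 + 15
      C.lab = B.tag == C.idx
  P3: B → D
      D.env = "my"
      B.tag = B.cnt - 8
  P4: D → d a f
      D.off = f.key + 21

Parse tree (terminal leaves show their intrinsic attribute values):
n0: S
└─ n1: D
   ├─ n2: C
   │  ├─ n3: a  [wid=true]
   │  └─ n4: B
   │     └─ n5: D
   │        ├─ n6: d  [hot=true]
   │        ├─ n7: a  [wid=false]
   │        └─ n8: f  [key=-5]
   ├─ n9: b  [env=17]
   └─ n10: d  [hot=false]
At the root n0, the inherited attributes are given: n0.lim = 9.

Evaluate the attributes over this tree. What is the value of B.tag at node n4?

13

1. n0.lim = 9  [given at root]
2. n1.env = "mn"  ["mn"]
3. n2.sig = "mnz"  [D.env ++ "z"]
4. n2.idx = -6  [len(D.env) - 8]
5. n3.wid = true  [terminal]
6. n4.depth = -1  [C.idx + 5]
7. n4.cnt = 21  [C.idx * -1 + 15]
8. n5.env = "my"  ["my"]
9. n6.hot = true  [terminal]
10. n7.wid = false  [terminal]
11. n8.key = -5  [terminal]
12. n5.off = 16  [f.key + 21]
13. n4.tag = 13  [B.cnt - 8]
14. n2.lab = false  [B.tag == C.idx]
15. n9.env = 17  [terminal]
16. n10.hot = false  [terminal]
17. n1.off = 9  [9]
18. n0.depth = true  [S.lim > 8]
19. n0.tag = -9  [S.lim + D.off - 27]
20. n0.hot = false  [D.off == 10]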